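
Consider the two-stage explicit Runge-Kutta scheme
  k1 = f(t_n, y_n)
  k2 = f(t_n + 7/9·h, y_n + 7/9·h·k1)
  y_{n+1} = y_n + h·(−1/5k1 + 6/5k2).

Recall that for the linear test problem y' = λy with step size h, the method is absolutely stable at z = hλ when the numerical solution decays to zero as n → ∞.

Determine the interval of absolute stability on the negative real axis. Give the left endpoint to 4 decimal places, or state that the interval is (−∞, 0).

z∈(-1.0714,0).

With y'=λy (z=hλ):
  k1=λy_n ⇒ h·k1=z·y_n;  k2=λ(1+7/9z)y_n ⇒ h·k2=z(1+7/9z)y_n
  y_{n+1}/y_n = 1 − 1/5z + 6/5z(1+7/9z) = 1 + z + 14/15z²
  Hence R(z) = 1 + z + 14/15z².

Need |R(x)|<1, x<0.
x=-1: |R|=0.9333
R=1: x+14/15x²=0 ⇒ x=−15/14=-1.0714; min R=1−1/(4·14/15)=0.7321>−1
Confirm numerically:
  x=-1.014: |R|=0.94565 <1
  x=-1.004: |R|=0.93681 <1
  x=-0.920: |R|=0.86997 <1
  x=-0.764: |R|=0.78078 <1
  x=-1.629: |R|=1.84773 >1
  x=-1.337: |R|=1.33140 >1
  x=-1.225: |R|=1.17558 >1
Interval (-1.0714, 0).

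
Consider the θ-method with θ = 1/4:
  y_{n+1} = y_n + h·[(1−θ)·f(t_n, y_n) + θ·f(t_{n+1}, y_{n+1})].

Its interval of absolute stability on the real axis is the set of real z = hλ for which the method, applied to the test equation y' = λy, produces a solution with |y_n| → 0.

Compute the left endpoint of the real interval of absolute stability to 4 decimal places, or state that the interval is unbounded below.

z* = -4.0000.

On y'=λy, z=hλ:
  y_{n+1} = y_n + z·[3/4·y_n + 1/4·y_{n+1}] ⇒ (1 − 1/4z)y_{n+1} = (1 + 3/4z)y_n
  so R(z) = (1 + 3/4z)/(1 − 1/4z).

Boundary: |R(x)|=1, x<0.
x=-1.09: |R|=0.1434
R=−1: 1+3/4x = −1+1/4x ⇒ -1/2x=2 ⇒ x=2/(-1/2)=-4.0000
Confirm numerically:
  x=-3.577: |R|=0.88835 <1
  x=-2.627: |R|=0.58563 <1
  x=-2.598: |R|=0.57502 <1
  x=-4.581: |R|=1.13542 >1
Stable set (-4.0000, 0).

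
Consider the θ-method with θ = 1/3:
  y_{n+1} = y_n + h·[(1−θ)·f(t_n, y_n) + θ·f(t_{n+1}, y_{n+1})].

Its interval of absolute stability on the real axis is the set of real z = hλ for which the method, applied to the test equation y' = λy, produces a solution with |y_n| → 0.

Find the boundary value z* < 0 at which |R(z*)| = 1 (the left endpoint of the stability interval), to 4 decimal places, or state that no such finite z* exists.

z* = -6.0000.

On y'=λy, z=hλ:
  y_{n+1} = y_n + z·[2/3·y_n + 1/3·y_{n+1}] ⇒ (1 − 1/3z)y_{n+1} = (1 + 2/3z)y_n
  ⇒ R(z) = (1 + 2/3z)/(1 − 1/3z).

Need |R(x)|<1, x<0.
x=-0.62: |R|=0.4862
R=−1: 1+2/3x = −1+1/3x ⇒ -1/3x=2 ⇒ x=2/(-1/3)=-6.0000
Confirm numerically:
  x=-4.894: |R|=0.85989 <1
  x=-3.847: |R|=0.68556 <1
  x=-3.742: |R|=0.66508 <1
  x=-2.718: |R|=0.42602 <1
  x=-6.473: |R|=1.04993 >1
  x=-6.294: |R|=1.03163 >1
So |R|<1 on (-6.0000, 0).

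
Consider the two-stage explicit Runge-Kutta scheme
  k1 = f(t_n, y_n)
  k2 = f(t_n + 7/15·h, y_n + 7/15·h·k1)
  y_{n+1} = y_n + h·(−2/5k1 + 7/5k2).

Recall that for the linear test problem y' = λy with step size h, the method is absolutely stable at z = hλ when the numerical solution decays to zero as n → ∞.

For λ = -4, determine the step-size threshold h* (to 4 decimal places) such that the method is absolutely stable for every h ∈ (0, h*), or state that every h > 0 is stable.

Set f=λy, z=hλ:
  k1=λy_n ⇒ h·k1=z·y_n;  k2=λ(1+7/15z)y_n ⇒ h·k2=z(1+7/15z)y_n
  y_{n+1}/y_n = 1 − 2/5z + 7/5z(1+7/15z) = 1 + z + 49/75z²
  so R(z) = 1 + z + 49/75z².

Solve |R(x)|<1 on ℝ⁻.
x=-0.75: |R|=0.6175
R=1: x+49/75x²=0 ⇒ x=−75/49=-1.5306; min R=1−1/(4·49/75)=0.6173>−1
Confirm numerically:
  x=-0.965: |R|=0.64340 <1
  x=-0.905: |R|=0.63010 <1
  x=-0.675: |R|=0.62268 <1
  x=-1.755: |R|=1.25728 >1
  x=-1.712: |R|=1.20288 >1
  x=-1.616: |R|=1.09015 >1
Stable set (-1.5306, 0).

(-1.5306,0); λ=-4 ⇒ h* = (75/49)/4 = 0.3827.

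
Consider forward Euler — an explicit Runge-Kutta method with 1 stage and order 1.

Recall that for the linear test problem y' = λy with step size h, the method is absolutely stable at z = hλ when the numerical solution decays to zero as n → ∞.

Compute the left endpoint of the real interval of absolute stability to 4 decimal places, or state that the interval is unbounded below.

left endpoint -2.0000.

With y'=λy (z=hλ):
  order 1, 1-stage ⇒ R(z)=1+z
  (e.g. R(-0.75)=0.25000, |R|=0.25000)

Find x<0 with |R(x)|<1.
x=-0.75: |R|=0.2500
|R(-2.25)|=1.2500 |R(-2.05)|=1.0500 |R(-1.9)|=0.9000
Bisect:
  x_lo=-2.5256 |R|=1.5256  x_hi=-0.2586 |R|=0.7414
  mid=-1.39210 |R|=0.39210 →hi
  mid=-1.95886 |R|=0.95886 →hi
  mid=-2.24224 |R|=1.24224 →lo
  mid=-2.10055 |R|=1.10055 →lo
  mid=-2.02971 |R|=1.02971 →lo
  mid=-1.99428 |R|=0.99428 →hi
  mid=-2.01200 |R|=1.01200 →lo
  mid=-2.00314 |R|=1.00314 →lo
  ...
  [-2.00010,-1.99996] ⇒ x*=-2.0000
So |R|<1 on (-2.0000, 0).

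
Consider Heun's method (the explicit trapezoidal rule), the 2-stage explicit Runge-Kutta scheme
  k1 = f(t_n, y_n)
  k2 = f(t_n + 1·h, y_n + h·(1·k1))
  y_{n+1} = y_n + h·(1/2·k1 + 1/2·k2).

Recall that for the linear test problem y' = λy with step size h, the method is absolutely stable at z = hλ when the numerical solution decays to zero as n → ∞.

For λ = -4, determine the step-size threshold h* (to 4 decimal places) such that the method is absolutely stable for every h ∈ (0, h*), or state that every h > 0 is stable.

(-2.0000,0); λ=-4 ⇒ h* = 0.5000.

On y'=λy, z=hλ:
  order 2, 2-stage ⇒ R(z)=1+z+z^2/2
  (e.g. R(-0.66)=0.55780, |R|=0.55780)

Need |R(x)|<1, x<0.
x=-0.66: |R|=0.5578
|R(-1.98)|=0.9802 |R(-1.25)|=0.5312 |R(-0.64)|=0.5648
Bisect:
  x_lo=-2.3336 |R|=1.3893  x_hi=-0.2962 |R|=0.7476
  mid=-1.31493 |R|=0.54959 →hi
  mid=-1.82429 |R|=0.83972 →hi
  mid=-2.07896 |R|=1.08208 →lo
  mid=-1.95163 |R|=0.95280 →hi
  mid=-2.01529 |R|=1.01541 →lo
  mid=-1.98346 |R|=0.98360 →hi
  mid=-1.99938 |R|=0.99938 →hi
  mid=-2.00734 |R|=1.00736 →lo
  ...
  [-2.00012,-2.00000] ⇒ x*=-2.0000
So |R|<1 on (-2.0000, 0).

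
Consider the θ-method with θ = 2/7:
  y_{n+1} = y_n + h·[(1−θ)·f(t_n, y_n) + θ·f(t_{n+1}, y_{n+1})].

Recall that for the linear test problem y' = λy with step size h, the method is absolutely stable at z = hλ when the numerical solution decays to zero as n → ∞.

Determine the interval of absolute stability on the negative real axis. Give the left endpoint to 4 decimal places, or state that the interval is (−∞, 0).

z∈(-4.6667,0).

With y'=λy (z=hλ):
  y_{n+1} = y_n + z·[5/7·y_n + 2/7·y_{n+1}] ⇒ (1 − 2/7z)y_{n+1} = (1 + 5/7z)y_n
  Hence R(z) = (1 + 5/7z)/(1 − 2/7z).

Need |R(x)|<1, x<0.
x=-0.5: |R|=0.5625
R=−1: 1+5/7x = −1+2/7x ⇒ -3/7x=2 ⇒ x=2/(-3/7)=-4.6667
Confirm numerically:
  x=-3.824: |R|=0.82742 <1
  x=-3.232: |R|=0.68033 <1
  x=-2.404: |R|=0.42514 <1
  x=-1.991: |R|=0.26908 <1
  x=-5.217: |R|=1.09470 >1
  x=-4.984: |R|=1.05611 >1
  x=-4.696: |R|=1.00537 >1
Stable set (-4.6667, 0).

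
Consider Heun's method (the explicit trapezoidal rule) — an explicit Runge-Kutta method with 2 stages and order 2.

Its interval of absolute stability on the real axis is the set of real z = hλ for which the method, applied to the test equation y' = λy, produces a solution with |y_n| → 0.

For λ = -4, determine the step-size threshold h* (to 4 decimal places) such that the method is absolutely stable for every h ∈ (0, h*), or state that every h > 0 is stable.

(-2.0000,0); λ=-4 ⇒ h* = 0.5000.

On y'=λy, z=hλ:
  order 2, 2-stage ⇒ R(z)=1+z+z^2/2
  (e.g. R(-0.42)=0.66820, |R|=0.66820)

Find x<0 with |R(x)|<1.
x=-0.42: |R|=0.6682
|R(-1.88)|=0.8872 |R(-1.85)|=0.8613 |R(-1.03)|=0.5005
Bisect:
  x_lo=-2.6665 |R|=1.8886  x_hi=-0.2538 |R|=0.7784
  mid=-1.46015 |R|=0.60587 →hi
  mid=-2.06331 |R|=1.06531 →lo
  mid=-1.76173 |R|=0.79012 →hi
  mid=-1.91252 |R|=0.91635 →hi
  mid=-1.98791 |R|=0.98799 →hi
  mid=-2.02561 |R|=1.02594 →lo
  mid=-2.00676 |R|=1.00679 →lo
  mid=-1.99734 |R|=0.99734 →hi
  mid=-2.00205 |R|=1.00205 →lo
  mid=-1.99970 |R|=0.99970 →hi
  ...
  [-2.00014,-1.99999] ⇒ x*=-2.0000
Stable set (-2.0000, 0).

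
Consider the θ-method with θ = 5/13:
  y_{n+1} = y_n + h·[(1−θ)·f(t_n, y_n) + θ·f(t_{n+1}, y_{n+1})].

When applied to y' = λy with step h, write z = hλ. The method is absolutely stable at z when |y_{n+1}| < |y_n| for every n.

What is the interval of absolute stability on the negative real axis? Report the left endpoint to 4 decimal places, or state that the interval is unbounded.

(-8.6667, 0).

With y'=λy (z=hλ):
  y_{n+1} = y_n + z·[8/13·y_n + 5/13·y_{n+1}] ⇒ (1 − 5/13z)y_{n+1} = (1 + 8/13z)y_n
  Hence R(z) = (1 + 8/13z)/(1 − 5/13z).

Solve |R(x)|<1 on ℝ⁻.
x=-1.43: |R|=0.0774
R=−1: 1+8/13x = −1+5/13x ⇒ -3/13x=2 ⇒ x=2/(-3/13)=-8.6667
Confirm numerically:
  x=-6.948: |R|=0.89200 <1
  x=-5.971: |R|=0.81129 <1
  x=-5.380: |R|=0.75288 <1
  x=-9.177: |R|=1.02600 >1
  x=-9.129: |R|=1.02365 >1
  x=-8.840: |R|=1.00909 >1
Interval (-8.6667, 0).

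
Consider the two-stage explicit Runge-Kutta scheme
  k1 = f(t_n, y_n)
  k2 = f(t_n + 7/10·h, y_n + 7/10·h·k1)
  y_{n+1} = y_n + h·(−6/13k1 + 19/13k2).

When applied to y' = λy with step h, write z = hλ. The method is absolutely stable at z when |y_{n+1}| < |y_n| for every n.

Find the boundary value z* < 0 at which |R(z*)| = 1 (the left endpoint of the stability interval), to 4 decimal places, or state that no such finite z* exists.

Test eqn y'=λy, z=hλ:
  k1=λy_n ⇒ h·k1=z·y_n;  k2=λ(1+7/10z)y_n ⇒ h·k2=z(1+7/10z)y_n
  y_{n+1}/y_n = 1 − 6/13z + 19/13z(1+7/10z) = 1 + z + 133/130z²
  ⇒ R(z) = 1 + z + 133/130z².

Need |R(x)|<1, x<0.
x=-0.96: |R|=0.9829
R=1: x+133/130x²=0 ⇒ x=−130/133=-0.9774; min R=1−1/(4·133/130)=0.7556>−1
Confirm numerically:
  x=-0.886: |R|=0.91711 <1
  x=-0.872: |R|=0.90593 <1
  x=-0.631: |R|=0.77635 <1
  x=-0.533: |R|=0.75764 <1
  x=-1.487: |R|=1.77520 >1
  x=-1.365: |R|=1.54122 >1
  x=-1.349: |R|=1.51280 >1
Interval (-0.9774, 0).

z* = -0.9774.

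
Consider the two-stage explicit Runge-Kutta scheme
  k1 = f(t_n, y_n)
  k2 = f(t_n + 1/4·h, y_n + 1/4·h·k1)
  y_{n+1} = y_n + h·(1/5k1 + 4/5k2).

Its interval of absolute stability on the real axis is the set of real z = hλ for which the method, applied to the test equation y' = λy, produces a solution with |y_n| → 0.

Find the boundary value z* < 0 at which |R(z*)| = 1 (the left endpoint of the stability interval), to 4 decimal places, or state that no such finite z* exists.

z* = -5.0000.

Test eqn y'=λy, z=hλ:
  k1=λy_n ⇒ h·k1=z·y_n;  k2=λ(1+1/4z)y_n ⇒ h·k2=z(1+1/4z)y_n
  y_{n+1}/y_n = 1 + 1/5z + 4/5z(1+1/4z) = 1 + z + 1/5z²
  Hence R(z) = 1 + z + 1/5z².

Find x<0 with |R(x)|<1.
x=-0.33: |R|=0.6918
R=1: x+1/5x²=0 ⇒ x=−5=-5.0000; min R=1−1/(4·1/5)=-0.2500>−1
Confirm numerically:
  x=-4.678: |R|=0.69874 <1
  x=-3.268: |R|=0.13204 <1
  x=-2.662: |R|=0.24475 <1
  x=-5.463: |R|=1.50587 >1
  x=-5.418: |R|=1.45294 >1
Stable set (-5.0000, 0).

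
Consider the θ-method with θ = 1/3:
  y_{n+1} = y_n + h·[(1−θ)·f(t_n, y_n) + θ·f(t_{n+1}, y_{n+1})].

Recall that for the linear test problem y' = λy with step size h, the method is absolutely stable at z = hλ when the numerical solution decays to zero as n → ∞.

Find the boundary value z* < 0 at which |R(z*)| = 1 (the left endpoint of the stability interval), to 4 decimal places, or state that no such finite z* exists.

Test eqn y'=λy, z=hλ:
  y_{n+1} = y_n + z·[2/3·y_n + 1/3·y_{n+1}] ⇒ (1 − 1/3z)y_{n+1} = (1 + 2/3z)y_n
  R(z) = (1 + 2/3z)/(1 − 1/3z).

Need |R(x)|<1, x<0.
x=-1.7: |R|=0.0851
R=−1: 1+2/3x = −1+1/3x ⇒ -1/3x=2 ⇒ x=2/(-1/3)=-6.0000
Confirm numerically:
  x=-5.919: |R|=0.99092 <1
  x=-4.776: |R|=0.84259 <1
  x=-4.525: |R|=0.80399 <1
  x=-2.895: |R|=0.47328 <1
  x=-6.355: |R|=1.03795 >1
  x=-6.322: |R|=1.03454 >1
Stable set (-6.0000, 0).

z* = -6.0000.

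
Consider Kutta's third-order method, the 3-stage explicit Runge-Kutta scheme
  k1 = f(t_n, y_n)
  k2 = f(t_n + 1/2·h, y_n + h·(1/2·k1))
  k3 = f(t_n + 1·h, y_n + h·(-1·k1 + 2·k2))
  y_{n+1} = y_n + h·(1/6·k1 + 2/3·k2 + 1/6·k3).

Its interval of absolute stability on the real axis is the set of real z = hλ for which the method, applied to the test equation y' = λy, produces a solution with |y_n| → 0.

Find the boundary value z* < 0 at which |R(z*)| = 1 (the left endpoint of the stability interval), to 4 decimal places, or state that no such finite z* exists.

z* = -2.5127.

Test eqn y'=λy, z=hλ:
  order 3, 3-stage ⇒ R(z)=1+z+z^2/2+z^3/6
  (e.g. R(-0.6)=0.54400, |R|=0.54400)

Solve |R(x)|<1 on ℝ⁻.
x=-0.6: |R|=0.5440
|R(-2.34)|=0.7377 |R(-2.3)|=0.6828 |R(-0.93)|=0.3684
Bisect:
  x_lo=-3.0507 |R|=2.1293  x_hi=-0.1619 |R|=0.8505
  mid=-1.60627 |R|=0.00694 →hi
  mid=-2.32848 |R|=0.72167 →hi
  mid=-2.68958 |R|=1.31533 →lo
  mid=-2.50903 |R|=0.99390 →hi
  mid=-2.59931 |R|=1.14810 →lo
  mid=-2.55417 |R|=1.06942 →lo
  mid=-2.53160 |R|=1.03127 →lo
  mid=-2.52032 |R|=1.01249 →lo
  ...
  [-2.51291,-2.51273] ⇒ x*=-2.5127
Interval (-2.5127, 0).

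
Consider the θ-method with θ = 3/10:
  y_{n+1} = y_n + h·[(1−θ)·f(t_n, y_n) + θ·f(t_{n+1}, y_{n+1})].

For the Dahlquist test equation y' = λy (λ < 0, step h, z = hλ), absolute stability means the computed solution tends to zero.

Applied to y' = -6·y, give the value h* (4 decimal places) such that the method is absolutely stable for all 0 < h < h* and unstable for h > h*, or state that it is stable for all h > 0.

Set f=λy, z=hλ:
  y_{n+1} = y_n + z·[7/10·y_n + 3/10·y_{n+1}] ⇒ (1 − 3/10z)y_{n+1} = (1 + 7/10z)y_n
  ⇒ R(z) = (1 + 7/10z)/(1 − 3/10z).

Solve |R(x)|<1 on ℝ⁻.
x=-1.32: |R|=0.0544
R=−1: 1+7/10x = −1+3/10x ⇒ -2/5x=2 ⇒ x=2/(-2/5)=-5.0000
Confirm numerically:
  x=-4.396: |R|=0.89581 <1
  x=-3.370: |R|=0.67578 <1
  x=-3.004: |R|=0.58005 <1
  x=-5.187: |R|=1.02926 >1
  x=-5.184: |R|=1.02880 >1
Stable set (-5.0000, 0).

(-5.0000,0); λ=-6 ⇒ h* = (5)/6 = 0.8333.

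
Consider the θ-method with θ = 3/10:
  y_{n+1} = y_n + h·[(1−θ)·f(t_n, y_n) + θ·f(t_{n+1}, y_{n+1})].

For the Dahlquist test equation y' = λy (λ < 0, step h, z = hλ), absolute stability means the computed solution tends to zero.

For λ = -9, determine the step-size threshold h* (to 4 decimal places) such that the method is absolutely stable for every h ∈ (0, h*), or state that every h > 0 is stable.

Test eqn y'=λy, z=hλ:
  y_{n+1} = y_n + z·[7/10·y_n + 3/10·y_{n+1}] ⇒ (1 − 3/10z)y_{n+1} = (1 + 7/10z)y_n
  so R(z) = (1 + 7/10z)/(1 − 3/10z).

Boundary: |R(x)|=1, x<0.
x=-1.27: |R|=0.0804
R=−1: 1+7/10x = −1+3/10x ⇒ -2/5x=2 ⇒ x=2/(-2/5)=-5.0000
Confirm numerically:
  x=-4.694: |R|=0.94917 <1
  x=-4.138: |R|=0.84617 <1
  x=-3.186: |R|=0.62900 <1
  x=-5.393: |R|=1.06005 >1
  x=-5.358: |R|=1.05492 >1
So |R|<1 on (-5.0000, 0).

(-5.0000,0); λ=-9 ⇒ h* = (5)/9 = 0.5556.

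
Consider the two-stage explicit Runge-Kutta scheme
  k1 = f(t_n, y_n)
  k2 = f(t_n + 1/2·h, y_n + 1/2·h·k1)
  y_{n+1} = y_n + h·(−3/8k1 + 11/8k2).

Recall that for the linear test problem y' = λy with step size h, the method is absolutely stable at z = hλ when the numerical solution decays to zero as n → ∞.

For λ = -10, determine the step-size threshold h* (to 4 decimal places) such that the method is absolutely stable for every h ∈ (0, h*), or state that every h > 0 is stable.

On y'=λy, z=hλ:
  k1=λy_n ⇒ h·k1=z·y_n;  k2=λ(1+1/2z)y_n ⇒ h·k2=z(1+1/2z)y_n
  y_{n+1}/y_n = 1 − 3/8z + 11/8z(1+1/2z) = 1 + z + 11/16z²
  ⇒ R(z) = 1 + z + 11/16z².

Need |R(x)|<1, x<0.
x=-1.55: |R|=1.1017
R=1: x+11/16x²=0 ⇒ x=−16/11=-1.4545; min R=1−1/(4·11/16)=0.6364>−1
Confirm numerically:
  x=-1.289: |R|=0.85330 <1
  x=-0.852: |R|=0.64706 <1
  x=-0.634: |R|=0.64234 <1
  x=-0.595: |R|=0.64839 <1
  x=-1.930: |R|=1.63087 >1
  x=-1.882: |R|=1.55307 >1
  x=-1.878: |R|=1.54673 >1
Interval (-1.4545, 0).

(-1.4545,0); λ=-10 ⇒ h* = (16/11)/10 = 0.1455.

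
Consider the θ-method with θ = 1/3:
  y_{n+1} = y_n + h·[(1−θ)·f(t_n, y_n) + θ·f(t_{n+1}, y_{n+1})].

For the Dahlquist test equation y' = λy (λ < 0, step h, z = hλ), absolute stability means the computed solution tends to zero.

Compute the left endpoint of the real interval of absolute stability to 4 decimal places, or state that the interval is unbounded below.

left endpoint -6.0000.

With y'=λy (z=hλ):
  y_{n+1} = y_n + z·[2/3·y_n + 1/3·y_{n+1}] ⇒ (1 − 1/3z)y_{n+1} = (1 + 2/3z)y_n
  ⇒ R(z) = (1 + 2/3z)/(1 − 1/3z).

Solve |R(x)|<1 on ℝ⁻.
x=-0.73: |R|=0.4129
R=−1: 1+2/3x = −1+1/3x ⇒ -1/3x=2 ⇒ x=2/(-1/3)=-6.0000
Confirm numerically:
  x=-5.551: |R|=0.94749 <1
  x=-5.152: |R|=0.89598 <1
  x=-4.319: |R|=0.77032 <1
  x=-2.502: |R|=0.36423 <1
  x=-6.233: |R|=1.02524 >1
  x=-6.122: |R|=1.01337 >1
So |R|<1 on (-6.0000, 0).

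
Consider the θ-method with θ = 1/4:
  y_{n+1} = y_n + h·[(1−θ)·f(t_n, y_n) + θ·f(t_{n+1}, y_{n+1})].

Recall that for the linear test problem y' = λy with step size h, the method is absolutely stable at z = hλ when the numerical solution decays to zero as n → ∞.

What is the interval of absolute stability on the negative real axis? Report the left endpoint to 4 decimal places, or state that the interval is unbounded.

(-4.0000, 0).

Test eqn y'=λy, z=hλ:
  y_{n+1} = y_n + z·[3/4·y_n + 1/4·y_{n+1}] ⇒ (1 − 1/4z)y_{n+1} = (1 + 3/4z)y_n
  so R(z) = (1 + 3/4z)/(1 − 1/4z).

Boundary: |R(x)|=1, x<0.
x=-1.66: |R|=0.1731
R=−1: 1+3/4x = −1+1/4x ⇒ -1/2x=2 ⇒ x=2/(-1/2)=-4.0000
Confirm numerically:
  x=-3.057: |R|=0.73275 <1
  x=-2.758: |R|=0.63244 <1
  x=-2.709: |R|=0.61514 <1
  x=-1.891: |R|=0.28399 <1
  x=-4.523: |R|=1.12273 >1
  x=-4.518: |R|=1.12162 >1
  x=-4.460: |R|=1.10875 >1
Stable set (-4.0000, 0).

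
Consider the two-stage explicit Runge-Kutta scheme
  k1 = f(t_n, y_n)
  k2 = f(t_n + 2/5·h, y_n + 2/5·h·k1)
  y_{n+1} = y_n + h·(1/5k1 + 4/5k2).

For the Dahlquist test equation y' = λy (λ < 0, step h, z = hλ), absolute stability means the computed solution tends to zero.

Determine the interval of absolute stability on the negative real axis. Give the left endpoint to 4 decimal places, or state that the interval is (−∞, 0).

Set f=λy, z=hλ:
  k1=λy_n ⇒ h·k1=z·y_n;  k2=λ(1+2/5z)y_n ⇒ h·k2=z(1+2/5z)y_n
  y_{n+1}/y_n = 1 + 1/5z + 4/5z(1+2/5z) = 1 + z + 8/25z²
  R(z) = 1 + z + 8/25z².

Find x<0 with |R(x)|<1.
x=-1.28: |R|=0.2443
R=1: x+8/25x²=0 ⇒ x=−25/8=-3.1250; min R=1−1/(4·8/25)=0.2188>−1
Confirm numerically:
  x=-2.499: |R|=0.49940 <1
  x=-2.497: |R|=0.49820 <1
  x=-1.751: |R|=0.23012 <1
  x=-1.336: |R|=0.23517 <1
  x=-3.700: |R|=1.68080 >1
  x=-3.340: |R|=1.22979 >1
  x=-3.184: |R|=1.06011 >1
So |R|<1 on (-3.1250, 0).

(-3.1250, 0).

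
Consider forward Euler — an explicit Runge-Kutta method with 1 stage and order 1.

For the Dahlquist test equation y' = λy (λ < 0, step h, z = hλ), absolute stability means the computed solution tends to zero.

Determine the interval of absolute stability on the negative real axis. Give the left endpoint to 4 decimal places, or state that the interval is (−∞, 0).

z∈(-2.0000,0).

Test eqn y'=λy, z=hλ:
  order 1, 1-stage ⇒ R(z)=1+z
  (e.g. R(-1.14)=-0.14000, |R|=0.14000)

Find x<0 with |R(x)|<1.
x=-1.14: |R|=0.1400
|R(-1.33)|=0.3300 |R(-1.18)|=0.1800 |R(-1.15)|=0.1500
Bisect:
  x_lo=-2.5769 |R|=1.5769  x_hi=-0.2332 |R|=0.7668
  mid=-1.40506 |R|=0.40506 →hi
  mid=-1.99097 |R|=0.99097 →hi
  mid=-2.28393 |R|=1.28393 →lo
  mid=-2.13745 |R|=1.13745 →lo
  mid=-2.06421 |R|=1.06421 →lo
  mid=-2.02759 |R|=1.02759 →lo
  mid=-2.00928 |R|=1.00928 →lo
  mid=-2.00013 |R|=1.00013 →lo
  mid=-1.99555 |R|=0.99555 →hi
  mid=-1.99784 |R|=0.99784 →hi
  ...
  [-2.00013,-1.99998] ⇒ x*=-2.0000
Interval (-2.0000, 0).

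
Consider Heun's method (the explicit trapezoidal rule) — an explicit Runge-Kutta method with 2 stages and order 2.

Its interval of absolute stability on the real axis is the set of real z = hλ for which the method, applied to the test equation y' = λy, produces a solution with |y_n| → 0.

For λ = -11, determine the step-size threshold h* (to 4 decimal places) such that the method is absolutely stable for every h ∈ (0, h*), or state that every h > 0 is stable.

Test eqn y'=λy, z=hλ:
  order 2, 2-stage ⇒ R(z)=1+z+z^2/2
  (e.g. R(-0.72)=0.53920, |R|=0.53920)

Solve |R(x)|<1 on ℝ⁻.
x=-0.72: |R|=0.5392
|R(-2.1)|=1.1050 |R(-1.56)|=0.6568 |R(-1.02)|=0.5002
Bisect:
  x_lo=-2.7050 |R|=1.9535  x_hi=-0.1052 |R|=0.9003
  mid=-1.40509 |R|=0.58205 →hi
  mid=-2.05504 |R|=1.05656 →lo
  mid=-1.73006 |R|=0.76650 →hi
  mid=-1.89255 |R|=0.89833 →hi
  mid=-1.97380 |R|=0.97414 →hi
  mid=-2.01442 |R|=1.01452 →lo
  mid=-1.99411 |R|=0.99412 →hi
  mid=-2.00426 |R|=1.00427 →lo
  mid=-1.99919 |R|=0.99919 →hi
  mid=-2.00172 |R|=1.00173 →lo
  ...
  [-2.00014,-1.99998] ⇒ x*=-2.0000
So |R|<1 on (-2.0000, 0).

(-2.0000,0); λ=-11 ⇒ h* = 0.1818.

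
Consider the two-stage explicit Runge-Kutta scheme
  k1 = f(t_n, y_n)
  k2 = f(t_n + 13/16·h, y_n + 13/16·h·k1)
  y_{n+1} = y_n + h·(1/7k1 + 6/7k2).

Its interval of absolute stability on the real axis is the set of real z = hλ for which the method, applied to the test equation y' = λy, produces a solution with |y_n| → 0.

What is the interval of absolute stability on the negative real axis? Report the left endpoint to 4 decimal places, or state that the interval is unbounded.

Set f=λy, z=hλ:
  k1=λy_n ⇒ h·k1=z·y_n;  k2=λ(1+13/16z)y_n ⇒ h·k2=z(1+13/16z)y_n
  y_{n+1}/y_n = 1 + 1/7z + 6/7z(1+13/16z) = 1 + z + 39/56z²
  R(z) = 1 + z + 39/56z².

Boundary: |R(x)|=1, x<0.
x=-1.1: |R|=0.7427
R=1: x+39/56x²=0 ⇒ x=−56/39=-1.4359; min R=1−1/(4·39/56)=0.6410>−1
Confirm numerically:
  x=-1.354: |R|=0.92277 <1
  x=-1.240: |R|=0.83083 <1
  x=-0.694: |R|=0.64143 <1
  x=-1.850: |R|=1.53353 >1
  x=-1.824: |R|=1.49300 >1
Interval (-1.4359, 0).

z∈(-1.4359,0).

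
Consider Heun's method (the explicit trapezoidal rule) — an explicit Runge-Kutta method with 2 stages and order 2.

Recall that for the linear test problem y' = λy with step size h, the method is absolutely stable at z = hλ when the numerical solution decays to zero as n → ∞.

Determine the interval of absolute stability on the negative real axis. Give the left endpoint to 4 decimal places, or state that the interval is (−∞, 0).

z∈(-2.0000,0).

With y'=λy (z=hλ):
  order 2, 2-stage ⇒ R(z)=1+z+z^2/2
  (e.g. R(-1.68)=0.73120, |R|=0.73120)

Boundary: |R(x)|=1, x<0.
x=-1.68: |R|=0.7312
|R(-2.35)|=1.4113 |R(-1.7)|=0.7450 |R(-1.54)|=0.6458
Bisect:
  x_lo=-2.3705 |R|=1.4391  x_hi=-0.1577 |R|=0.8547
  mid=-1.26409 |R|=0.53487 →hi
  mid=-1.81729 |R|=0.83398 →hi
  mid=-2.09389 |R|=1.09830 →lo
  mid=-1.95559 |R|=0.95658 →hi
  mid=-2.02474 |R|=1.02505 →lo
  mid=-1.99017 |R|=0.99022 →hi
  mid=-2.00745 |R|=1.00748 →lo
  mid=-1.99881 |R|=0.99881 →hi
  mid=-2.00313 |R|=1.00314 →lo
  ...
  [-2.00003,-1.99989] ⇒ x*=-2.0000
So |R|<1 on (-2.0000, 0).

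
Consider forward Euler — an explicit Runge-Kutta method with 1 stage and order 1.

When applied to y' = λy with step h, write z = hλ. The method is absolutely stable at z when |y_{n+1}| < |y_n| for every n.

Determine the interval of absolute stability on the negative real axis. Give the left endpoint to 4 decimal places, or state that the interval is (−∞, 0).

On y'=λy, z=hλ:
  order 1, 1-stage ⇒ R(z)=1+z
  (e.g. R(-0.8)=0.20000, |R|=0.20000)

Solve |R(x)|<1 on ℝ⁻.
x=-0.8: |R|=0.2000
|R(-2.39)|=1.3900 |R(-2.17)|=1.1700 |R(-1.8)|=0.8000
Bisect:
  x_lo=-2.5928 |R|=1.5928  x_hi=-0.3595 |R|=0.6405
  mid=-1.47618 |R|=0.47618 →hi
  mid=-2.03450 |R|=1.03450 →lo
  mid=-1.75534 |R|=0.75534 →hi
  mid=-1.89492 |R|=0.89492 →hi
  mid=-1.96471 |R|=0.96471 →hi
  mid=-1.99960 |R|=0.99960 →hi
  mid=-2.01705 |R|=1.01705 →lo
  mid=-2.00833 |R|=1.00833 →lo
  mid=-2.00397 |R|=1.00397 →lo
  mid=-2.00179 |R|=1.00179 →lo
  ...
  [-2.00001,-1.99988] ⇒ x*=-2.0000
Stable set (-2.0000, 0).

(-2.0000, 0).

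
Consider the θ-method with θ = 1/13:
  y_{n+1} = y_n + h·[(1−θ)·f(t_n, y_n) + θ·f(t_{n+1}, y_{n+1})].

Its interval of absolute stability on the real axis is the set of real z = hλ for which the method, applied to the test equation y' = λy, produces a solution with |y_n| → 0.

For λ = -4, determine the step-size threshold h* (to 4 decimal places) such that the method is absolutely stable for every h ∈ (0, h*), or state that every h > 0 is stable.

On y'=λy, z=hλ:
  y_{n+1} = y_n + z·[12/13·y_n + 1/13·y_{n+1}] ⇒ (1 − 1/13z)y_{n+1} = (1 + 12/13z)y_n
  R(z) = (1 + 12/13z)/(1 − 1/13z).

Boundary: |R(x)|=1, x<0.
x=-0.61: |R|=0.4173
R=−1: 1+12/13x = −1+1/13x ⇒ -11/13x=2 ⇒ x=2/(-11/13)=-2.3636
Confirm numerically:
  x=-2.261: |R|=0.92602 <1
  x=-1.796: |R|=0.57799 <1
  x=-1.090: |R|=0.00568 <1
  x=-2.778: |R|=1.28888 >1
  x=-2.726: |R|=1.25347 >1
  x=-2.530: |R|=1.11784 >1
So |R|<1 on (-2.3636, 0).

(-2.3636,0); λ=-4 ⇒ h* = (26/11)/4 = 0.5909.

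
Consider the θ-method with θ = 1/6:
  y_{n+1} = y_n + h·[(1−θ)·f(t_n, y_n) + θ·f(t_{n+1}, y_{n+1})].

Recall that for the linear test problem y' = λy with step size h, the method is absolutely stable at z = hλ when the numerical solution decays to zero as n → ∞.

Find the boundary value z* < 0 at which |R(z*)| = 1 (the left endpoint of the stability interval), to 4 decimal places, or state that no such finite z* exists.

Set f=λy, z=hλ:
  y_{n+1} = y_n + z·[5/6·y_n + 1/6·y_{n+1}] ⇒ (1 − 1/6z)y_{n+1} = (1 + 5/6z)y_n
  ⇒ R(z) = (1 + 5/6z)/(1 − 1/6z).

Boundary: |R(x)|=1, x<0.
x=-1.69: |R|=0.3186
R=−1: 1+5/6x = −1+1/6x ⇒ -2/3x=2 ⇒ x=2/(-2/3)=-3.0000
Confirm numerically:
  x=-2.872: |R|=0.94229 <1
  x=-2.336: |R|=0.68138 <1
  x=-1.860: |R|=0.41985 <1
  x=-1.727: |R|=0.34101 <1
  x=-3.394: |R|=1.16777 >1
  x=-3.138: |R|=1.06041 >1
  x=-3.082: |R|=1.03612 >1
Interval (-3.0000, 0).

z* = -3.0000.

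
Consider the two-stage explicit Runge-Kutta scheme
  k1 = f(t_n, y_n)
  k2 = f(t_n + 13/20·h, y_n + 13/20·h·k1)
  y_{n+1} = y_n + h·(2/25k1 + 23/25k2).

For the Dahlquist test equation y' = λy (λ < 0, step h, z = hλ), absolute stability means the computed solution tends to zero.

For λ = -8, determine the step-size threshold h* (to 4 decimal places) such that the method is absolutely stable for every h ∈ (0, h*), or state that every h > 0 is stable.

With y'=λy (z=hλ):
  k1=λy_n ⇒ h·k1=z·y_n;  k2=λ(1+13/20z)y_n ⇒ h·k2=z(1+13/20z)y_n
  y_{n+1}/y_n = 1 + 2/25z + 23/25z(1+13/20z) = 1 + z + 299/500z²
  ⇒ R(z) = 1 + z + 299/500z².

Boundary: |R(x)|=1, x<0.
x=-1.13: |R|=0.6336
R=1: x+299/500x²=0 ⇒ x=−500/299=-1.6722; min R=1−1/(4·299/500)=0.5819>−1
Confirm numerically:
  x=-1.581: |R|=0.91374 <1
  x=-1.295: |R|=0.70786 <1
  x=-1.023: |R|=0.60282 <1
  x=-0.689: |R|=0.59488 <1
  x=-1.928: |R|=1.29488 >1
  x=-1.746: |R|=1.07701 >1
Stable set (-1.6722, 0).

(-1.6722,0); λ=-8 ⇒ h* = (500/299)/8 = 0.2090.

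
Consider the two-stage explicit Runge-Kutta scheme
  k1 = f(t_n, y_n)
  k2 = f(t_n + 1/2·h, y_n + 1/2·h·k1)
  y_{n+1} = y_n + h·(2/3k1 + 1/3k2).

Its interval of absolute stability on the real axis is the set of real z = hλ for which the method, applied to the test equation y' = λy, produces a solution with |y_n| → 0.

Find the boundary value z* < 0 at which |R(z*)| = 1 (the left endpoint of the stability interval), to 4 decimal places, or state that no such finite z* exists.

left endpoint -6.0000.

On y'=λy, z=hλ:
  k1=λy_n ⇒ h·k1=z·y_n;  k2=λ(1+1/2z)y_n ⇒ h·k2=z(1+1/2z)y_n
  y_{n+1}/y_n = 1 + 2/3z + 1/3z(1+1/2z) = 1 + z + 1/6z²
  R(z) = 1 + z + 1/6z².

Boundary: |R(x)|=1, x<0.
x=-0.5: |R|=0.5417
R=1: x+1/6x²=0 ⇒ x=−6=-6.0000; min R=1−1/(4·1/6)=-0.5000>−1
Confirm numerically:
  x=-5.500: |R|=0.54167 <1
  x=-5.163: |R|=0.27976 <1
  x=-2.670: |R|=0.48185 <1
  x=-6.595: |R|=1.65400 >1
  x=-6.510: |R|=1.55335 >1
Interval (-6.0000, 0).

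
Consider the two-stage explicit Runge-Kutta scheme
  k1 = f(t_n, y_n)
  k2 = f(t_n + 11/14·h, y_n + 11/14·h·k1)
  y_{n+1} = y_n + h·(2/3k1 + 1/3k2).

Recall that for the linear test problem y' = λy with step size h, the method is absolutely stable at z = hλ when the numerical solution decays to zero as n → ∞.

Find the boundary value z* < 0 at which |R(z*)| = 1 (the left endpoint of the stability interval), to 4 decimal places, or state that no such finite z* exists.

z* = -3.8182.

Test eqn y'=λy, z=hλ:
  k1=λy_n ⇒ h·k1=z·y_n;  k2=λ(1+11/14z)y_n ⇒ h·k2=z(1+11/14z)y_n
  y_{n+1}/y_n = 1 + 2/3z + 1/3z(1+11/14z) = 1 + z + 11/42z²
  so R(z) = 1 + z + 11/42z².

Boundary: |R(x)|=1, x<0.
x=-1.35: |R|=0.1273
R=1: x+11/42x²=0 ⇒ x=−42/11=-3.8182; min R=1−1/(4·11/42)=0.0455>−1
Confirm numerically:
  x=-3.772: |R|=0.95438 <1
  x=-3.410: |R|=0.63545 <1
  x=-2.484: |R|=0.13202 <1
  x=-1.993: |R|=0.04730 <1
  x=-4.153: |R|=1.36418 >1
  x=-4.024: |R|=1.21691 >1
So |R|<1 on (-3.8182, 0).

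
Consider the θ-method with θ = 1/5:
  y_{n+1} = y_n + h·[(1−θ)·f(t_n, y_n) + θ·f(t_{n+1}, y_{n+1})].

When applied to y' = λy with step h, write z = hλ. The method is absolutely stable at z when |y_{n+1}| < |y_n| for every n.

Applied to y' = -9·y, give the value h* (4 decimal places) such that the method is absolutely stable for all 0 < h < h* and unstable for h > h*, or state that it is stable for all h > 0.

Test eqn y'=λy, z=hλ:
  y_{n+1} = y_n + z·[4/5·y_n + 1/5·y_{n+1}] ⇒ (1 − 1/5z)y_{n+1} = (1 + 4/5z)y_n
  so R(z) = (1 + 4/5z)/(1 − 1/5z).

Boundary: |R(x)|=1, x<0.
x=-1.23: |R|=0.0128
R=−1: 1+4/5x = −1+1/5x ⇒ -3/5x=2 ⇒ x=2/(-3/5)=-3.3333
Confirm numerically:
  x=-3.052: |R|=0.89518 <1
  x=-2.463: |R|=0.65014 <1
  x=-2.260: |R|=0.55647 <1
  x=-2.189: |R|=0.52246 <1
  x=-3.687: |R|=1.12214 >1
  x=-3.662: |R|=1.11383 >1
Stable set (-3.3333, 0).

(-3.3333,0); λ=-9 ⇒ h* = (10/3)/9 = 0.3704.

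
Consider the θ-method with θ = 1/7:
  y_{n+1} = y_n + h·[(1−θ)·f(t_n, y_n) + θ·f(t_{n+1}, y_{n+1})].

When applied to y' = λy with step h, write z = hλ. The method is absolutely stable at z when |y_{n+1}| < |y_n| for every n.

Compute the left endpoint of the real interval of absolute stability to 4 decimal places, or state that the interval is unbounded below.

Set f=λy, z=hλ:
  y_{n+1} = y_n + z·[6/7·y_n + 1/7·y_{n+1}] ⇒ (1 − 1/7z)y_{n+1} = (1 + 6/7z)y_n
  ⇒ R(z) = (1 + 6/7z)/(1 − 1/7z).

Solve |R(x)|<1 on ℝ⁻.
x=-0.52: |R|=0.5160
R=−1: 1+6/7x = −1+1/7x ⇒ -5/7x=2 ⇒ x=2/(-5/7)=-2.8000
Confirm numerically:
  x=-2.243: |R|=0.69869 <1
  x=-1.589: |R|=0.29503 <1
  x=-1.438: |R|=0.19294 <1
  x=-3.294: |R|=1.23995 >1
  x=-3.235: |R|=1.21251 >1
  x=-2.924: |R|=1.06247 >1
Stable set (-2.8000, 0).

z* = -2.8000.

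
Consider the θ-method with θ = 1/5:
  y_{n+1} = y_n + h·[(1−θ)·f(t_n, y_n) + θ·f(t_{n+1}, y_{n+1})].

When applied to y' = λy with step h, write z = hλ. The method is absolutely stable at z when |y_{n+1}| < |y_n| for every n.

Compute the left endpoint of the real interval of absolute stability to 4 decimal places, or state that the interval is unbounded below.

Test eqn y'=λy, z=hλ:
  y_{n+1} = y_n + z·[4/5·y_n + 1/5·y_{n+1}] ⇒ (1 − 1/5z)y_{n+1} = (1 + 4/5z)y_n
  so R(z) = (1 + 4/5z)/(1 − 1/5z).

Boundary: |R(x)|=1, x<0.
x=-0.96: |R|=0.1946
R=−1: 1+4/5x = −1+1/5x ⇒ -3/5x=2 ⇒ x=2/(-3/5)=-3.3333
Confirm numerically:
  x=-3.013: |R|=0.88007 <1
  x=-3.008: |R|=0.87812 <1
  x=-2.104: |R|=0.48086 <1
  x=-1.843: |R|=0.34663 <1
  x=-3.758: |R|=1.14547 >1
  x=-3.385: |R|=1.01849 >1
Interval (-3.3333, 0).

z* = -3.3333.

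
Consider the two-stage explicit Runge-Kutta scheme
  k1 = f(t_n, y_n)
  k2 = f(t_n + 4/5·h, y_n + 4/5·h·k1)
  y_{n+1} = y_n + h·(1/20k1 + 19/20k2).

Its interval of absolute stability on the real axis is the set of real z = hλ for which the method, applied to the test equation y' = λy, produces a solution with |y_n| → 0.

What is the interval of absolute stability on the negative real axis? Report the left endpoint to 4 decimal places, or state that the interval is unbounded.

(-1.3158, 0).

Set f=λy, z=hλ:
  k1=λy_n ⇒ h·k1=z·y_n;  k2=λ(1+4/5z)y_n ⇒ h·k2=z(1+4/5z)y_n
  y_{n+1}/y_n = 1 + 1/20z + 19/20z(1+4/5z) = 1 + z + 19/25z²
  ⇒ R(z) = 1 + z + 19/25z².

Solve |R(x)|<1 on ℝ⁻.
x=-0.62: |R|=0.6721
R=1: x+19/25x²=0 ⇒ x=−25/19=-1.3158; min R=1−1/(4·19/25)=0.6711>−1
Confirm numerically:
  x=-1.277: |R|=0.96235 <1
  x=-0.933: |R|=0.72857 <1
  x=-0.742: |R|=0.67643 <1
  x=-0.719: |R|=0.67389 <1
  x=-1.784: |R|=1.63482 >1
  x=-1.607: |R|=1.35566 >1
So |R|<1 on (-1.3158, 0).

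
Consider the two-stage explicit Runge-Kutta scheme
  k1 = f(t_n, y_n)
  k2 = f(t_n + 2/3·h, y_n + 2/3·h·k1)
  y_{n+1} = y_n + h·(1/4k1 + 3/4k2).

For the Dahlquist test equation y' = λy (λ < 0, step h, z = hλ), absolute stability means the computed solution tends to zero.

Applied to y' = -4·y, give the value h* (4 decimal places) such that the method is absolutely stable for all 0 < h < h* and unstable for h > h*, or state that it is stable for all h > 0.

(-2.0000,0); λ=-4 ⇒ h* = (2)/4 = 0.5000.

Set f=λy, z=hλ:
  k1=λy_n ⇒ h·k1=z·y_n;  k2=λ(1+2/3z)y_n ⇒ h·k2=z(1+2/3z)y_n
  y_{n+1}/y_n = 1 + 1/4z + 3/4z(1+2/3z) = 1 + z + 1/2z²
  Hence R(z) = 1 + z + 1/2z².

Boundary: |R(x)|=1, x<0.
x=-0.4: |R|=0.6800
R=1: x+1/2x²=0 ⇒ x=−2=-2.0000; min R=1−1/(4·1/2)=0.5000>−1
Confirm numerically:
  x=-1.775: |R|=0.80031 <1
  x=-1.694: |R|=0.74082 <1
  x=-1.273: |R|=0.53726 <1
  x=-2.234: |R|=1.26138 >1
  x=-2.048: |R|=1.04915 >1
So |R|<1 on (-2.0000, 0).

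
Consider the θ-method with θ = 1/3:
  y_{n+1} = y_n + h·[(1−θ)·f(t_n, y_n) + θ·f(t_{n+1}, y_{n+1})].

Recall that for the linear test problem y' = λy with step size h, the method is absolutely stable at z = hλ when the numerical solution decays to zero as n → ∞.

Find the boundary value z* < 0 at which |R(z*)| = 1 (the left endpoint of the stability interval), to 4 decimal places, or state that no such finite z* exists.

left endpoint -6.0000.

Set f=λy, z=hλ:
  y_{n+1} = y_n + z·[2/3·y_n + 1/3·y_{n+1}] ⇒ (1 − 1/3z)y_{n+1} = (1 + 2/3z)y_n
  ⇒ R(z) = (1 + 2/3z)/(1 − 1/3z).

Find x<0 with |R(x)|<1.
x=-1.8: |R|=0.1250
R=−1: 1+2/3x = −1+1/3x ⇒ -1/3x=2 ⇒ x=2/(-1/3)=-6.0000
Confirm numerically:
  x=-4.857: |R|=0.85452 <1
  x=-4.368: |R|=0.77850 <1
  x=-3.338: |R|=0.57999 <1
  x=-3.011: |R|=0.50274 <1
  x=-6.409: |R|=1.04347 >1
  x=-6.279: |R|=1.03007 >1
  x=-6.020: |R|=1.00222 >1
So |R|<1 on (-6.0000, 0).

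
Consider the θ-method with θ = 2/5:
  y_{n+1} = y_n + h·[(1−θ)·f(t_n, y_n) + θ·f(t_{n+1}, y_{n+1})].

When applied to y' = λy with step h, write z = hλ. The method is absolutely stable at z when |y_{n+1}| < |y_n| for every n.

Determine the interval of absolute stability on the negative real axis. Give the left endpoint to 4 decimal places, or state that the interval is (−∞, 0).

Set f=λy, z=hλ:
  y_{n+1} = y_n + z·[3/5·y_n + 2/5·y_{n+1}] ⇒ (1 − 2/5z)y_{n+1} = (1 + 3/5z)y_n
  so R(z) = (1 + 3/5z)/(1 − 2/5z).

Find x<0 with |R(x)|<1.
x=-1.54: |R|=0.0470
R=−1: 1+3/5x = −1+2/5x ⇒ -1/5x=2 ⇒ x=2/(-1/5)=-10.0000
Confirm numerically:
  x=-9.252: |R|=0.96818 <1
  x=-8.539: |R|=0.93383 <1
  x=-6.421: |R|=0.79941 <1
  x=-6.389: |R|=0.79688 <1
  x=-10.391: |R|=1.01517 >1
  x=-10.200: |R|=1.00787 >1
  x=-10.186: |R|=1.00733 >1
Stable set (-10.0000, 0).

(-10.0000, 0).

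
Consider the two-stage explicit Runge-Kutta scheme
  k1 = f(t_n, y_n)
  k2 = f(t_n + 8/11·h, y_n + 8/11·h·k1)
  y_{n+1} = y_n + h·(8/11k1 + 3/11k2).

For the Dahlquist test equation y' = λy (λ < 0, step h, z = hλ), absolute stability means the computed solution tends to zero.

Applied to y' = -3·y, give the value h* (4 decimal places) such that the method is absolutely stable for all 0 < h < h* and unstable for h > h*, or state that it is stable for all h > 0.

(-5.0417,0); λ=-3 ⇒ h* = (121/24)/3 = 1.6806.

With y'=λy (z=hλ):
  k1=λy_n ⇒ h·k1=z·y_n;  k2=λ(1+8/11z)y_n ⇒ h·k2=z(1+8/11z)y_n
  y_{n+1}/y_n = 1 + 8/11z + 3/11z(1+8/11z) = 1 + z + 24/121z²
  R(z) = 1 + z + 24/121z².

Boundary: |R(x)|=1, x<0.
x=-0.62: |R|=0.4562
R=1: x+24/121x²=0 ⇒ x=−121/24=-5.0417; min R=1−1/(4·24/121)=-0.2604>−1
Confirm numerically:
  x=-4.390: |R|=0.43257 <1
  x=-4.073: |R|=0.21745 <1
  x=-3.632: |R|=0.01552 <1
  x=-3.144: |R|=0.18339 <1
  x=-5.621: |R|=1.64590 >1
  x=-5.463: |R|=1.45654 >1
  x=-5.142: |R|=1.10233 >1
Interval (-5.0417, 0).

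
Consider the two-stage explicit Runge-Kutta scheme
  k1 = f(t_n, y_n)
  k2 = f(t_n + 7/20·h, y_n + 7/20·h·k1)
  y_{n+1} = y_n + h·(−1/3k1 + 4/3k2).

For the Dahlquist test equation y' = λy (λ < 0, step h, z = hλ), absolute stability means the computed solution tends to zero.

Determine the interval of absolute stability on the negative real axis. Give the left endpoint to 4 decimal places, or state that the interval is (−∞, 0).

(-2.1429, 0).

On y'=λy, z=hλ:
  k1=λy_n ⇒ h·k1=z·y_n;  k2=λ(1+7/20z)y_n ⇒ h·k2=z(1+7/20z)y_n
  y_{n+1}/y_n = 1 − 1/3z + 4/3z(1+7/20z) = 1 + z + 7/15z²
  R(z) = 1 + z + 7/15z².

Need |R(x)|<1, x<0.
x=-1.13: |R|=0.4659
R=1: x+7/15x²=0 ⇒ x=−15/7=-2.1429; min R=1−1/(4·7/15)=0.4643>−1
Confirm numerically:
  x=-1.840: |R|=0.73995 <1
  x=-1.818: |R|=0.72439 <1
  x=-1.160: |R|=0.46795 <1
  x=-1.089: |R|=0.46443 <1
  x=-2.361: |R|=1.24035 >1
  x=-2.226: |R|=1.08637 >1
  x=-2.183: |R|=1.04089 >1
Interval (-2.1429, 0).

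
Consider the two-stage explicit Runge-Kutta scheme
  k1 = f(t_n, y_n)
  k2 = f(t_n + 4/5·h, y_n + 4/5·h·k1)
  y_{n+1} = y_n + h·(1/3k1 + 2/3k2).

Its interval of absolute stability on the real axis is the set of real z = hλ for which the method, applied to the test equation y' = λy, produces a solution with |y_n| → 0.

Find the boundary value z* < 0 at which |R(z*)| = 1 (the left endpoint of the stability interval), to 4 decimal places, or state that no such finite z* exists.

left endpoint -1.8750.

Test eqn y'=λy, z=hλ:
  k1=λy_n ⇒ h·k1=z·y_n;  k2=λ(1+4/5z)y_n ⇒ h·k2=z(1+4/5z)y_n
  y_{n+1}/y_n = 1 + 1/3z + 2/3z(1+4/5z) = 1 + z + 8/15z²
  R(z) = 1 + z + 8/15z².

Find x<0 with |R(x)|<1.
x=-0.97: |R|=0.5318
R=1: x+8/15x²=0 ⇒ x=−15/8=-1.8750; min R=1−1/(4·8/15)=0.5312>−1
Confirm numerically:
  x=-1.528: |R|=0.71722 <1
  x=-1.090: |R|=0.54365 <1
  x=-0.992: |R|=0.53283 <1
  x=-2.103: |R|=1.25572 >1
  x=-2.069: |R|=1.21407 >1
  x=-1.991: |R|=1.12318 >1
So |R|<1 on (-1.8750, 0).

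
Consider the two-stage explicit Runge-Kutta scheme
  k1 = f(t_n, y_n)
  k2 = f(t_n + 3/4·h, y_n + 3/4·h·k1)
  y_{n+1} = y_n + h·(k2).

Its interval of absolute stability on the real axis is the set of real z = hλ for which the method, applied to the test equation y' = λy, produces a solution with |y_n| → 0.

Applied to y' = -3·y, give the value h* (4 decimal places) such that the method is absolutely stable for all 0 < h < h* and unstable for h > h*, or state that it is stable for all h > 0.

On y'=λy, z=hλ:
  k1=λy_n ⇒ h·k1=z·y_n;  k2=λ(1+3/4z)y_n ⇒ h·k2=z(1+3/4z)y_n
  y_{n+1}/y_n = 1 + z(1+3/4z) = 1 + z + 3/4z²
  R(z) = 1 + z + 3/4z².

Boundary: |R(x)|=1, x<0.
x=-1.15: |R|=0.8419
R=1: x+3/4x²=0 ⇒ x=−4/3=-1.3333; min R=1−1/(4·3/4)=0.6667>−1
Confirm numerically:
  x=-1.201: |R|=0.88080 <1
  x=-0.932: |R|=0.71947 <1
  x=-0.693: |R|=0.66719 <1
  x=-0.539: |R|=0.67889 <1
  x=-1.495: |R|=1.18127 >1
  x=-1.461: |R|=1.13989 >1
Interval (-1.3333, 0).

(-1.3333,0); λ=-3 ⇒ h* = (4/3)/3 = 0.4444.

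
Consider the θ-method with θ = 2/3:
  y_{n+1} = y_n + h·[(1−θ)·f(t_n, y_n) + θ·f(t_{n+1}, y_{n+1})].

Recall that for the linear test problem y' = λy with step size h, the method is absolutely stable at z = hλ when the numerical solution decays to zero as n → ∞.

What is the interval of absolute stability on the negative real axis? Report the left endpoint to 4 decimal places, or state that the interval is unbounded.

unbounded; (−∞, 0).

Test eqn y'=λy, z=hλ:
  y_{n+1} = y_n + z·[1/3·y_n + 2/3·y_{n+1}] ⇒ (1 − 2/3z)y_{n+1} = (1 + 1/3z)y_n
  ⇒ R(z) = (1 + 1/3z)/(1 − 2/3z).

Boundary: |R(x)|=1, x<0.
x=-1.4: |R|=0.2759
x=-2: |R|=0.1429
x=-10: |R|=0.3043
x=-100: |R|=0.4778
θ=2/3≥1/2 ⇒ |1+1/3x|<|1−2/3x| ∀x<0 ⇒ interval (−∞,0).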